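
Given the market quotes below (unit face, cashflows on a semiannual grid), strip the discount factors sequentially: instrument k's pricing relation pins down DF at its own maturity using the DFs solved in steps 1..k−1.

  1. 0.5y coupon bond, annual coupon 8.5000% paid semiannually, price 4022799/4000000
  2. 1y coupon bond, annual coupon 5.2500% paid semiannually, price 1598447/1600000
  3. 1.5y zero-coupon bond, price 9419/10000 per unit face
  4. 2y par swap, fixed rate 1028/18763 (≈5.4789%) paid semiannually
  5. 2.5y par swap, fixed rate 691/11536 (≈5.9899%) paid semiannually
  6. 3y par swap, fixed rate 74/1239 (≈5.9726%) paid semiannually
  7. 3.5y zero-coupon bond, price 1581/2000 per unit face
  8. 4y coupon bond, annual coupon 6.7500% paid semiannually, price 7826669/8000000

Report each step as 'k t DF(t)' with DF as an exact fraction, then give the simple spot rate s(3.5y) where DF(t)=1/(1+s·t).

step 1 [0.5y] bond c/2=17/400: DF=(4022799/4000000 − 17/400·(0))/(1+17/400) = 9647/10000 ≈ 0.964700
step 2 [1y] bond c/2=21/800: DF=(1598447/1600000 − 21/800·(0.964700))/(1+21/800) = 593/625 ≈ 0.948800
step 3 [1.5y] zero: DF = P = 9419/10000 ≈ 0.941900
step 4 [2y] swap r/2=514/18763: DF=(1 − 514/18763·(0.964700+0.948800+0.941900))/(1+514/18763) = 2243/2500 ≈ 0.897200
step 5 [2.5y] swap r/2=691/23072: DF=(1 − 691/23072·(0.964700+0.948800+0.941900+0.897200))/(1+691/23072) = 4309/5000 ≈ 0.861800
step 6 [3y] swap r/2=37/1239: DF=(1 − 37/1239·(0.964700+0.948800+0.941900+0.897200+0.861800))/(1+37/1239) = 2093/2500 ≈ 0.837200
step 7 [3.5y] zero: DF = P = 1581/2000 ≈ 0.790500
step 8 [4y] bond c/2=27/800: DF=(7826669/8000000 − 27/800·(0.964700+0.948800+0.941900+0.897200+0.861800+0.837200+0.790500))/(1+27/800) = 3713/5000 ≈ 0.742600

1 1/2 9647/10000
2 1 593/625
3 3/2 9419/10000
4 2 2243/2500
5 5/2 4309/5000
6 3 2093/2500
7 7/2 1581/2000
8 4 3713/5000
s(3.5y) = (1/(1581/2000) − 1)/(7/2) = 838/11067 ≈ 7.5721%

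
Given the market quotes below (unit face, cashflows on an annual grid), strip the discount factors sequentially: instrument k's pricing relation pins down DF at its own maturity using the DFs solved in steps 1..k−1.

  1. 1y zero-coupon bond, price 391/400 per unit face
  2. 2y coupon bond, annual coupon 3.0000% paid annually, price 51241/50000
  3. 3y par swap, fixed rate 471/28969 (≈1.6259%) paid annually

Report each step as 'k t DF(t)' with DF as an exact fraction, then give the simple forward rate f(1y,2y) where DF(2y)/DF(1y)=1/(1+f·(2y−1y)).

1 1 391/400
2 2 1933/2000
3 3 9529/10000
f(1y,2y) = ((391/400)/(1933/2000) − 1)/(1) = 22/1933 ≈ 1.1381%

step 1 [1y] zero: DF = P = 391/400 ≈ 0.977500
step 2 [2y] bond c/1=3/100: DF=(51241/50000 − 3/100·(0.977500))/(1+3/100) = 1933/2000 ≈ 0.966500
step 3 [3y] swap r/1=471/28969: DF=(1 − 471/28969·(0.977500+0.966500))/(1+471/28969) = 9529/10000 ≈ 0.952900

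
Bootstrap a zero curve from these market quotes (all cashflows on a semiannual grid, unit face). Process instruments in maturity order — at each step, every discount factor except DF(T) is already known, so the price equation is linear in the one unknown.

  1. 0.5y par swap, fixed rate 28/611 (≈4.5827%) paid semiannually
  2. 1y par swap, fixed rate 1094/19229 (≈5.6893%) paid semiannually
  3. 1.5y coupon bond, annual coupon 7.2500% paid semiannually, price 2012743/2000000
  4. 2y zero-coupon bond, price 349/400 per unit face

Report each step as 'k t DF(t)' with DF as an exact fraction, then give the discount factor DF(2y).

1 1/2 611/625
2 1 9453/10000
3 3/2 9039/10000
4 2 349/400
DF(2y) = 349/400 ≈ 0.872500

step 1 [0.5y] swap r/2=14/611: DF=(1 − 14/611·(0))/(1+14/611) = 611/625 ≈ 0.977600
step 2 [1y] swap r/2=547/19229: DF=(1 − 547/19229·(0.977600))/(1+547/19229) = 9453/10000 ≈ 0.945300
step 3 [1.5y] bond c/2=29/800: DF=(2012743/2000000 − 29/800·(0.977600+0.945300))/(1+29/800) = 9039/10000 ≈ 0.903900
step 4 [2y] zero: DF = P = 349/400 ≈ 0.872500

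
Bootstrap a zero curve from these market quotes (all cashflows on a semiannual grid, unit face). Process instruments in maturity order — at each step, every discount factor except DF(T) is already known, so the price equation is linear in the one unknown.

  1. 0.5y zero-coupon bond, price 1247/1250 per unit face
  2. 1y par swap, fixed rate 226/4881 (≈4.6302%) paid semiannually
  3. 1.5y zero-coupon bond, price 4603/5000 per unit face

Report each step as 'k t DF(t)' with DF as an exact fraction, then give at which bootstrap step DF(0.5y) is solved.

1 1/2 1247/1250
2 1 2387/2500
3 3/2 4603/5000
DF(0.5y) is solved at step 1

step 1 [0.5y] zero: DF = P = 1247/1250 ≈ 0.997600
step 2 [1y] swap r/2=113/4881: DF=(1 − 113/4881·(0.997600))/(1+113/4881) = 2387/2500 ≈ 0.954800
step 3 [1.5y] zero: DF = P = 4603/5000 ≈ 0.920600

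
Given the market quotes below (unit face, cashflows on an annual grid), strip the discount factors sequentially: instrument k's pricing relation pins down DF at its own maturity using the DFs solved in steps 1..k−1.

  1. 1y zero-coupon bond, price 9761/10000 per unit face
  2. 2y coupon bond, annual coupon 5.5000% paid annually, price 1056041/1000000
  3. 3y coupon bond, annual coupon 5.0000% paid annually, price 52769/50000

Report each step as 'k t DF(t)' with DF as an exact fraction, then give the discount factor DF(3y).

1 1 9761/10000
2 2 9501/10000
3 3 4567/5000
DF(3y) = 4567/5000 ≈ 0.913400

step 1 [1y] zero: DF = P = 9761/10000 ≈ 0.976100
step 2 [2y] bond c/1=11/200: DF=(1056041/1000000 − 11/200·(0.976100))/(1+11/200) = 9501/10000 ≈ 0.950100
step 3 [3y] bond c/1=1/20: DF=(52769/50000 − 1/20·(0.976100+0.950100))/(1+1/20) = 4567/5000 ≈ 0.913400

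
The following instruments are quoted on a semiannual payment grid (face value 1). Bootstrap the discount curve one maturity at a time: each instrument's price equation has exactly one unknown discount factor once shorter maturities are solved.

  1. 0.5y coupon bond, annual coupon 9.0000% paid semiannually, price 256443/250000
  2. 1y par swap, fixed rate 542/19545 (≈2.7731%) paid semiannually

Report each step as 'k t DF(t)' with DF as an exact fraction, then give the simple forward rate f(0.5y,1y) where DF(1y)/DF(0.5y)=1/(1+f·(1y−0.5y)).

1 1/2 1227/1250
2 1 9729/10000
f(0.5y,1y) = ((1227/1250)/(9729/10000) − 1)/(1/2) = 58/3243 ≈ 1.7885%

step 1 [0.5y] bond c/2=9/200: DF=(256443/250000 − 9/200·(0))/(1+9/200) = 1227/1250 ≈ 0.981600
step 2 [1y] swap r/2=271/19545: DF=(1 − 271/19545·(0.981600))/(1+271/19545) = 9729/10000 ≈ 0.972900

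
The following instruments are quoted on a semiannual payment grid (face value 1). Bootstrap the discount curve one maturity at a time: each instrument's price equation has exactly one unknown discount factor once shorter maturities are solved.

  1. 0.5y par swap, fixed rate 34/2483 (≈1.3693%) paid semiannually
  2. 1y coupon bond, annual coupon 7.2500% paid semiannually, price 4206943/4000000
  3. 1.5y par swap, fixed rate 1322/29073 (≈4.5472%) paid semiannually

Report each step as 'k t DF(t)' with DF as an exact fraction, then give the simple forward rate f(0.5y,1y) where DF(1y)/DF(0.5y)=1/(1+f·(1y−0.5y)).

1 1/2 2483/2500
2 1 4901/5000
3 3/2 9339/10000
f(0.5y,1y) = ((2483/2500)/(4901/5000) − 1)/(1/2) = 10/377 ≈ 2.6525%

step 1 [0.5y] swap r/2=17/2483: DF=(1 − 17/2483·(0))/(1+17/2483) = 2483/2500 ≈ 0.993200
step 2 [1y] bond c/2=29/800: DF=(4206943/4000000 − 29/800·(0.993200))/(1+29/800) = 4901/5000 ≈ 0.980200
step 3 [1.5y] swap r/2=661/29073: DF=(1 − 661/29073·(0.993200+0.980200))/(1+661/29073) = 9339/10000 ≈ 0.933900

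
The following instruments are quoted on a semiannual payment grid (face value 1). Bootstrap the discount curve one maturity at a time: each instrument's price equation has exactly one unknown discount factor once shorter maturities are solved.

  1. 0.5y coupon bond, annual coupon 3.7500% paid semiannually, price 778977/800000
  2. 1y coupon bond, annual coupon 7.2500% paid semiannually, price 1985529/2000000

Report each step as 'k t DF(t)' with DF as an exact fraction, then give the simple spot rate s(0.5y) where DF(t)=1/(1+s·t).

step 1 [0.5y] bond c/2=3/160: DF=(778977/800000 − 3/160·(0))/(1+3/160) = 4779/5000 ≈ 0.955800
step 2 [1y] bond c/2=29/800: DF=(1985529/2000000 − 29/800·(0.955800))/(1+29/800) = 4623/5000 ≈ 0.924600

1 1/2 4779/5000
2 1 4623/5000
s(0.5y) = (1/(4779/5000) − 1)/(1/2) = 442/4779 ≈ 9.2488%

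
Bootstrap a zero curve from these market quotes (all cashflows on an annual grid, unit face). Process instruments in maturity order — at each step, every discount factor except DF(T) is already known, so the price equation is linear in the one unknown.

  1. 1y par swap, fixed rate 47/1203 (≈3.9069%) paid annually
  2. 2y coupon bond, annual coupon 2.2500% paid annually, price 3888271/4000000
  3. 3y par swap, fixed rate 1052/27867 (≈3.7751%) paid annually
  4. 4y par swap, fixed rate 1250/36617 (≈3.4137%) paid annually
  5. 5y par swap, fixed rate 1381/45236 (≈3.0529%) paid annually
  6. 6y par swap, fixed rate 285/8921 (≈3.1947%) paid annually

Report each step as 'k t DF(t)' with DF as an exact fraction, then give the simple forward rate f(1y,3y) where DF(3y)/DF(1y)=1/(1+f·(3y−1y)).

1 1 1203/1250
2 2 1859/2000
3 3 2237/2500
4 4 7/8
5 5 8619/10000
6 6 829/1000
f(1y,3y) = ((1203/1250)/(2237/2500) − 1)/(2) = 169/4474 ≈ 3.7774%

step 1 [1y] swap r/1=47/1203: DF=(1 − 47/1203·(0))/(1+47/1203) = 1203/1250 ≈ 0.962400
step 2 [2y] bond c/1=9/400: DF=(3888271/4000000 − 9/400·(0.962400))/(1+9/400) = 1859/2000 ≈ 0.929500
step 3 [3y] swap r/1=1052/27867: DF=(1 − 1052/27867·(0.962400+0.929500))/(1+1052/27867) = 2237/2500 ≈ 0.894800
step 4 [4y] swap r/1=1250/36617: DF=(1 − 1250/36617·(0.962400+0.929500+0.894800))/(1+1250/36617) = 7/8 ≈ 0.875000
step 5 [5y] swap r/1=1381/45236: DF=(1 − 1381/45236·(0.962400+0.929500+0.894800+0.875000))/(1+1381/45236) = 8619/10000 ≈ 0.861900
step 6 [6y] swap r/1=285/8921: DF=(1 − 285/8921·(0.962400+0.929500+0.894800+0.875000+0.861900))/(1+285/8921) = 829/1000 ≈ 0.829000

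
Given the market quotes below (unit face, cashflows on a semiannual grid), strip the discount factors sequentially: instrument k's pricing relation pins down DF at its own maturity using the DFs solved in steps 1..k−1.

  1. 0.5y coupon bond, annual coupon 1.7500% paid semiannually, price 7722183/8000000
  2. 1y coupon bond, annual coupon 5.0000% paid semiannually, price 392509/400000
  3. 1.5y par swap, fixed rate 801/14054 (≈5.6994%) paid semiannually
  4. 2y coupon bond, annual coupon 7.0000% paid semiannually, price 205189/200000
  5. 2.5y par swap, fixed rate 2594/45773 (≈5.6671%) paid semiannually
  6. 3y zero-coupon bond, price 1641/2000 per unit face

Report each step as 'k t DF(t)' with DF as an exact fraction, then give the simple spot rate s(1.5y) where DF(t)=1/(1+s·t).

1 1/2 9569/10000
2 1 467/500
3 3/2 9199/10000
4 2 4481/5000
5 5/2 8703/10000
6 3 1641/2000
s(1.5y) = (1/(9199/10000) − 1)/(3/2) = 534/9199 ≈ 5.8050%

step 1 [0.5y] bond c/2=7/800: DF=(7722183/8000000 − 7/800·(0))/(1+7/800) = 9569/10000 ≈ 0.956900
step 2 [1y] bond c/2=1/40: DF=(392509/400000 − 1/40·(0.956900))/(1+1/40) = 467/500 ≈ 0.934000
step 3 [1.5y] swap r/2=801/28108: DF=(1 − 801/28108·(0.956900+0.934000))/(1+801/28108) = 9199/10000 ≈ 0.919900
step 4 [2y] bond c/2=7/200: DF=(205189/200000 − 7/200·(0.956900+0.934000+0.919900))/(1+7/200) = 4481/5000 ≈ 0.896200
step 5 [2.5y] swap r/2=1297/45773: DF=(1 − 1297/45773·(0.956900+0.934000+0.919900+0.896200))/(1+1297/45773) = 8703/10000 ≈ 0.870300
step 6 [3y] zero: DF = P = 1641/2000 ≈ 0.820500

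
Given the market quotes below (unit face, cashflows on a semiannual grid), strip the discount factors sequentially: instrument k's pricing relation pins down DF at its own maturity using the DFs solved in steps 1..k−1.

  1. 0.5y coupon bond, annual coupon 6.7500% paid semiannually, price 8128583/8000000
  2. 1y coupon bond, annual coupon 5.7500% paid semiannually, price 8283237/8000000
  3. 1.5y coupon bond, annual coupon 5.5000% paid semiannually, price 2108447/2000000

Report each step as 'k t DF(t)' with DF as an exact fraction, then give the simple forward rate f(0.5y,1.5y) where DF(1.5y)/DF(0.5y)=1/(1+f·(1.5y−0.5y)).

step 1 [0.5y] bond c/2=27/800: DF=(8128583/8000000 − 27/800·(0))/(1+27/800) = 9829/10000 ≈ 0.982900
step 2 [1y] bond c/2=23/800: DF=(8283237/8000000 − 23/800·(0.982900))/(1+23/800) = 979/1000 ≈ 0.979000
step 3 [1.5y] bond c/2=11/400: DF=(2108447/2000000 − 11/400·(0.982900+0.979000))/(1+11/400) = 1947/2000 ≈ 0.973500

1 1/2 9829/10000
2 1 979/1000
3 3/2 1947/2000
f(0.5y,1.5y) = ((9829/10000)/(1947/2000) − 1)/(1) = 94/9735 ≈ 0.9656%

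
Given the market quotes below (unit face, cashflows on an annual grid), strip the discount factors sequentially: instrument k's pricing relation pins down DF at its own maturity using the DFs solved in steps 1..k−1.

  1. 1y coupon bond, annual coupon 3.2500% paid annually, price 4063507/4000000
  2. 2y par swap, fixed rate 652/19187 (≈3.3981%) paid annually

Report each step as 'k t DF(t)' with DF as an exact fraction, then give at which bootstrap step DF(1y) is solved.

1 1 9839/10000
2 2 2337/2500
DF(1y) is solved at step 1

step 1 [1y] bond c/1=13/400: DF=(4063507/4000000 − 13/400·(0))/(1+13/400) = 9839/10000 ≈ 0.983900
step 2 [2y] swap r/1=652/19187: DF=(1 − 652/19187·(0.983900))/(1+652/19187) = 2337/2500 ≈ 0.934800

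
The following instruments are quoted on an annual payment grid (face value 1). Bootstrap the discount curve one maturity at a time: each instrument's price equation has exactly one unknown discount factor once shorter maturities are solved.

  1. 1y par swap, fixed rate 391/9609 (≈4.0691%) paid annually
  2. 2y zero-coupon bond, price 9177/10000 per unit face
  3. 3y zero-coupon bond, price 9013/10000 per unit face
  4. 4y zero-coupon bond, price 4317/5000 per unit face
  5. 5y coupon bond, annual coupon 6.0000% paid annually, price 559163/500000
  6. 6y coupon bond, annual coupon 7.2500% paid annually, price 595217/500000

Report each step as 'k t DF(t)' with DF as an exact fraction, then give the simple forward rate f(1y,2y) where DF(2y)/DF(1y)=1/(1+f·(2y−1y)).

1 1 9609/10000
2 2 9177/10000
3 3 9013/10000
4 4 4317/5000
5 5 1061/1250
6 6 8063/10000
f(1y,2y) = ((9609/10000)/(9177/10000) − 1)/(1) = 144/3059 ≈ 4.7074%

step 1 [1y] swap r/1=391/9609: DF=(1 − 391/9609·(0))/(1+391/9609) = 9609/10000 ≈ 0.960900
step 2 [2y] zero: DF = P = 9177/10000 ≈ 0.917700
step 3 [3y] zero: DF = P = 9013/10000 ≈ 0.901300
step 4 [4y] zero: DF = P = 4317/5000 ≈ 0.863400
step 5 [5y] bond c/1=3/50: DF=(559163/500000 − 3/50·(0.960900+0.917700+0.901300+0.863400))/(1+3/50) = 1061/1250 ≈ 0.848800
step 6 [6y] bond c/1=29/400: DF=(595217/500000 − 29/400·(0.960900+0.917700+0.901300+0.863400+0.848800))/(1+29/400) = 8063/10000 ≈ 0.806300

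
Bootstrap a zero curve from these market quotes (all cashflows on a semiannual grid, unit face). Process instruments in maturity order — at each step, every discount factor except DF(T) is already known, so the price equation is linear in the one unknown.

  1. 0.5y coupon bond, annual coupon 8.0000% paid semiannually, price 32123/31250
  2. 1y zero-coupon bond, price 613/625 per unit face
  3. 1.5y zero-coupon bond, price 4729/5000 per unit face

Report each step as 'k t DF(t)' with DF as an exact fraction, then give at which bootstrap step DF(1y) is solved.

step 1 [0.5y] bond c/2=1/25: DF=(32123/31250 − 1/25·(0))/(1+1/25) = 2471/2500 ≈ 0.988400
step 2 [1y] zero: DF = P = 613/625 ≈ 0.980800
step 3 [1.5y] zero: DF = P = 4729/5000 ≈ 0.945800

1 1/2 2471/2500
2 1 613/625
3 3/2 4729/5000
DF(1y) is solved at step 2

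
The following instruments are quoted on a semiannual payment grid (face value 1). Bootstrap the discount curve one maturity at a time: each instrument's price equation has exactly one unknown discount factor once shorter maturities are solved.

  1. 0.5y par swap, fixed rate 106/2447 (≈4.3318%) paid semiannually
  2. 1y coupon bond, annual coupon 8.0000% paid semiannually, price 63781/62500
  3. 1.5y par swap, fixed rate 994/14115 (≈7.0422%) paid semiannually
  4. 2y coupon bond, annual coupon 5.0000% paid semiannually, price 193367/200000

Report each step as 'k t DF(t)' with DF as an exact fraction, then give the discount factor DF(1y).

step 1 [0.5y] swap r/2=53/2447: DF=(1 − 53/2447·(0))/(1+53/2447) = 2447/2500 ≈ 0.978800
step 2 [1y] bond c/2=1/25: DF=(63781/62500 − 1/25·(0.978800))/(1+1/25) = 2359/2500 ≈ 0.943600
step 3 [1.5y] swap r/2=497/14115: DF=(1 − 497/14115·(0.978800+0.943600))/(1+497/14115) = 4503/5000 ≈ 0.900600
step 4 [2y] bond c/2=1/40: DF=(193367/200000 − 1/40·(0.978800+0.943600+0.900600))/(1+1/40) = 1093/1250 ≈ 0.874400

1 1/2 2447/2500
2 1 2359/2500
3 3/2 4503/5000
4 2 1093/1250
DF(1y) = 2359/2500 ≈ 0.943600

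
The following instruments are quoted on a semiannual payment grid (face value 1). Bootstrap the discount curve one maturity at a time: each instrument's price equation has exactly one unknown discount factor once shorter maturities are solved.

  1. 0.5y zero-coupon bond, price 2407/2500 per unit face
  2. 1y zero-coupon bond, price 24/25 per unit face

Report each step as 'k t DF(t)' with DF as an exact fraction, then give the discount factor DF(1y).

step 1 [0.5y] zero: DF = P = 2407/2500 ≈ 0.962800
step 2 [1y] zero: DF = P = 24/25 ≈ 0.960000

1 1/2 2407/2500
2 1 24/25
DF(1y) = 24/25 ≈ 0.960000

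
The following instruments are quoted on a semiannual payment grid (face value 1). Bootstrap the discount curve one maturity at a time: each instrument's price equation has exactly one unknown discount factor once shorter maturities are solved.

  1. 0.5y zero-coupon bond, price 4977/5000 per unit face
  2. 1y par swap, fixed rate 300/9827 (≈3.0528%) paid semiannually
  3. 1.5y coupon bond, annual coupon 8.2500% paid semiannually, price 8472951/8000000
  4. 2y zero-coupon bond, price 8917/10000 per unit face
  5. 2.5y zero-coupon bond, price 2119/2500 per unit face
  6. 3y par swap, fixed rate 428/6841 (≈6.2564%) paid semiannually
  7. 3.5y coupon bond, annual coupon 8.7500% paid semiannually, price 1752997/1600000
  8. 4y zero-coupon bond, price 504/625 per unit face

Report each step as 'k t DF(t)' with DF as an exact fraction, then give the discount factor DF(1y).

1 1/2 4977/5000
2 1 97/100
3 3/2 9393/10000
4 2 8917/10000
5 5/2 2119/2500
6 3 518/625
7 7/2 8203/10000
8 4 504/625
DF(1y) = 97/100 ≈ 0.970000

step 1 [0.5y] zero: DF = P = 4977/5000 ≈ 0.995400
step 2 [1y] swap r/2=150/9827: DF=(1 − 150/9827·(0.995400))/(1+150/9827) = 97/100 ≈ 0.970000
step 3 [1.5y] bond c/2=33/800: DF=(8472951/8000000 − 33/800·(0.995400+0.970000))/(1+33/800) = 9393/10000 ≈ 0.939300
step 4 [2y] zero: DF = P = 8917/10000 ≈ 0.891700
step 5 [2.5y] zero: DF = P = 2119/2500 ≈ 0.847600
step 6 [3y] swap r/2=214/6841: DF=(1 − 214/6841·(0.995400+0.970000+0.939300+0.891700+0.847600))/(1+214/6841) = 518/625 ≈ 0.828800
step 7 [3.5y] bond c/2=7/160: DF=(1752997/1600000 − 7/160·(0.995400+0.970000+0.939300+0.891700+0.847600+0.828800))/(1+7/160) = 8203/10000 ≈ 0.820300
step 8 [4y] zero: DF = P = 504/625 ≈ 0.806400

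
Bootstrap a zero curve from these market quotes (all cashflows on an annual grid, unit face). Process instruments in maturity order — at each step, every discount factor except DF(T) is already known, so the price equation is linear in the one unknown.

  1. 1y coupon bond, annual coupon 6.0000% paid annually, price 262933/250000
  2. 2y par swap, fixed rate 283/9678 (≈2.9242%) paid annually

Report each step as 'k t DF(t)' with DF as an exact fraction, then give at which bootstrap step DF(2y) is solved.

1 1 4961/5000
2 2 4717/5000
DF(2y) is solved at step 2

step 1 [1y] bond c/1=3/50: DF=(262933/250000 − 3/50·(0))/(1+3/50) = 4961/5000 ≈ 0.992200
step 2 [2y] swap r/1=283/9678: DF=(1 − 283/9678·(0.992200))/(1+283/9678) = 4717/5000 ≈ 0.943400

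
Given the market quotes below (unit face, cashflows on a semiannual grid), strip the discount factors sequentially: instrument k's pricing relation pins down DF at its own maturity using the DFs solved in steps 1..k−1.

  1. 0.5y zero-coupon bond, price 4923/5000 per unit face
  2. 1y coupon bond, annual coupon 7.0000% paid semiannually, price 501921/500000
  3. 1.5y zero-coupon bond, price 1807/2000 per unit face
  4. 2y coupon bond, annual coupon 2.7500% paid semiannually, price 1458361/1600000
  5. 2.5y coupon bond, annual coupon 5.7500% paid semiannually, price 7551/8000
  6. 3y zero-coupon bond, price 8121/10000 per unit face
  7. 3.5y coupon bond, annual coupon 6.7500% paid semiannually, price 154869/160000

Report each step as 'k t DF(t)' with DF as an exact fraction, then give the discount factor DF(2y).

1 1/2 4923/5000
2 1 4683/5000
3 3/2 1807/2000
4 2 538/625
5 5/2 1629/2000
6 3 8121/10000
7 7/2 7629/10000
DF(2y) = 538/625 ≈ 0.860800

step 1 [0.5y] zero: DF = P = 4923/5000 ≈ 0.984600
step 2 [1y] bond c/2=7/200: DF=(501921/500000 − 7/200·(0.984600))/(1+7/200) = 4683/5000 ≈ 0.936600
step 3 [1.5y] zero: DF = P = 1807/2000 ≈ 0.903500
step 4 [2y] bond c/2=11/800: DF=(1458361/1600000 − 11/800·(0.984600+0.936600+0.903500))/(1+11/800) = 538/625 ≈ 0.860800
step 5 [2.5y] bond c/2=23/800: DF=(7551/8000 − 23/800·(0.984600+0.936600+0.903500+0.860800))/(1+23/800) = 1629/2000 ≈ 0.814500
step 6 [3y] zero: DF = P = 8121/10000 ≈ 0.812100
step 7 [3.5y] bond c/2=27/800: DF=(154869/160000 − 27/800·(0.984600+0.936600+0.903500+0.860800+0.814500+0.812100))/(1+27/800) = 7629/10000 ≈ 0.762900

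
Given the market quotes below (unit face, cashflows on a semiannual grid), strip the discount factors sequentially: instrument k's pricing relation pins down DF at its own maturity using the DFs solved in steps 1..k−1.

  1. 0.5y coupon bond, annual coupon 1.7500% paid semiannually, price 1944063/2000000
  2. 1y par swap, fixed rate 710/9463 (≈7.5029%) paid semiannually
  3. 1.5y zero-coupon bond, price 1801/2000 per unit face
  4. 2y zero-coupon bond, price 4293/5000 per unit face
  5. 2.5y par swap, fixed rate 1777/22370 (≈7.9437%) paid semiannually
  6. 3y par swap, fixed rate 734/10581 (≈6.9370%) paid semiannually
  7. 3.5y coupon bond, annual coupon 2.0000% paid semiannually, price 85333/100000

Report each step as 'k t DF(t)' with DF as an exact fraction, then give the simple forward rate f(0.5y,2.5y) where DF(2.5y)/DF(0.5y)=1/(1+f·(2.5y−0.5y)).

step 1 [0.5y] bond c/2=7/800: DF=(1944063/2000000 − 7/800·(0))/(1+7/800) = 2409/2500 ≈ 0.963600
step 2 [1y] swap r/2=355/9463: DF=(1 − 355/9463·(0.963600))/(1+355/9463) = 929/1000 ≈ 0.929000
step 3 [1.5y] zero: DF = P = 1801/2000 ≈ 0.900500
step 4 [2y] zero: DF = P = 4293/5000 ≈ 0.858600
step 5 [2.5y] swap r/2=1777/44740: DF=(1 − 1777/44740·(0.963600+0.929000+0.900500+0.858600))/(1+1777/44740) = 8223/10000 ≈ 0.822300
step 6 [3y] swap r/2=367/10581: DF=(1 − 367/10581·(0.963600+0.929000+0.900500+0.858600+0.822300))/(1+367/10581) = 1633/2000 ≈ 0.816500
step 7 [3.5y] bond c/2=1/100: DF=(85333/100000 − 1/100·(0.963600+0.929000+0.900500+0.858600+0.822300+0.816500))/(1+1/100) = 317/400 ≈ 0.792500

1 1/2 2409/2500
2 1 929/1000
3 3/2 1801/2000
4 2 4293/5000
5 5/2 8223/10000
6 3 1633/2000
7 7/2 317/400
f(0.5y,2.5y) = ((2409/2500)/(8223/10000) − 1)/(2) = 471/5482 ≈ 8.5918%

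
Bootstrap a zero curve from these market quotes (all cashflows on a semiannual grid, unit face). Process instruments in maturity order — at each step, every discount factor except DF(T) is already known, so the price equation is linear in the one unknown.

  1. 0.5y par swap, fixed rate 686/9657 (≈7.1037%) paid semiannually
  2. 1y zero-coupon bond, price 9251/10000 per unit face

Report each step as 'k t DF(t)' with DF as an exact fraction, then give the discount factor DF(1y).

step 1 [0.5y] swap r/2=343/9657: DF=(1 − 343/9657·(0))/(1+343/9657) = 9657/10000 ≈ 0.965700
step 2 [1y] zero: DF = P = 9251/10000 ≈ 0.925100

1 1/2 9657/10000
2 1 9251/10000
DF(1y) = 9251/10000 ≈ 0.925100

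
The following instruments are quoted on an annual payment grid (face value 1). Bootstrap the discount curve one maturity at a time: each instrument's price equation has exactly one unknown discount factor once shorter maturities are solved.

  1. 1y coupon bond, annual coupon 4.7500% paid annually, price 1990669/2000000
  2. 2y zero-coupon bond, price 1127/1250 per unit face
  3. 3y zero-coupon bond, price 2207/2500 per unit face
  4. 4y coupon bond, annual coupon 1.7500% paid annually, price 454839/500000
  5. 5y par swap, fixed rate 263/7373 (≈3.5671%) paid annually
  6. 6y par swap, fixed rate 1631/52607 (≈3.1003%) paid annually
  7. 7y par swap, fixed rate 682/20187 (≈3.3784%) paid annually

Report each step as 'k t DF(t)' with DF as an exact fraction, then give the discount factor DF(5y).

step 1 [1y] bond c/1=19/400: DF=(1990669/2000000 − 19/400·(0))/(1+19/400) = 4751/5000 ≈ 0.950200
step 2 [2y] zero: DF = P = 1127/1250 ≈ 0.901600
step 3 [3y] zero: DF = P = 2207/2500 ≈ 0.882800
step 4 [4y] bond c/1=7/400: DF=(454839/500000 − 7/400·(0.950200+0.901600+0.882800))/(1+7/400) = 847/1000 ≈ 0.847000
step 5 [5y] swap r/1=263/7373: DF=(1 − 263/7373·(0.950200+0.901600+0.882800+0.847000))/(1+263/7373) = 4211/5000 ≈ 0.842200
step 6 [6y] swap r/1=1631/52607: DF=(1 − 1631/52607·(0.950200+0.901600+0.882800+0.847000+0.842200))/(1+1631/52607) = 8369/10000 ≈ 0.836900
step 7 [7y] swap r/1=682/20187: DF=(1 − 682/20187·(0.950200+0.901600+0.882800+0.847000+0.842200+0.836900))/(1+682/20187) = 3977/5000 ≈ 0.795400

1 1 4751/5000
2 2 1127/1250
3 3 2207/2500
4 4 847/1000
5 5 4211/5000
6 6 8369/10000
7 7 3977/5000
DF(5y) = 4211/5000 ≈ 0.842200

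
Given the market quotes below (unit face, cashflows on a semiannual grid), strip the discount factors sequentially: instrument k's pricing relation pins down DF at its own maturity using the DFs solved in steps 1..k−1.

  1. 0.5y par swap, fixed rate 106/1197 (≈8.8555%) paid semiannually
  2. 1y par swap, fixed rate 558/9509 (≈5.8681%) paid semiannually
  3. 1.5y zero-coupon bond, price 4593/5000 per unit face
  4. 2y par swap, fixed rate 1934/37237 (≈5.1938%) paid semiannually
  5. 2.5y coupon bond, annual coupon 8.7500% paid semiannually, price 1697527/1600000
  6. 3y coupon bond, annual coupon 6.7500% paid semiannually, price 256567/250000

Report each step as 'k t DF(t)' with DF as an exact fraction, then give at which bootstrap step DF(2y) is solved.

step 1 [0.5y] swap r/2=53/1197: DF=(1 − 53/1197·(0))/(1+53/1197) = 1197/1250 ≈ 0.957600
step 2 [1y] swap r/2=279/9509: DF=(1 − 279/9509·(0.957600))/(1+279/9509) = 4721/5000 ≈ 0.944200
step 3 [1.5y] zero: DF = P = 4593/5000 ≈ 0.918600
step 4 [2y] swap r/2=967/37237: DF=(1 − 967/37237·(0.957600+0.944200+0.918600))/(1+967/37237) = 9033/10000 ≈ 0.903300
step 5 [2.5y] bond c/2=7/160: DF=(1697527/1600000 − 7/160·(0.957600+0.944200+0.918600+0.903300))/(1+7/160) = 2151/2500 ≈ 0.860400
step 6 [3y] bond c/2=27/800: DF=(256567/250000 − 27/800·(0.957600+0.944200+0.918600+0.903300+0.860400))/(1+27/800) = 8431/10000 ≈ 0.843100

1 1/2 1197/1250
2 1 4721/5000
3 3/2 4593/5000
4 2 9033/10000
5 5/2 2151/2500
6 3 8431/10000
DF(2y) is solved at step 4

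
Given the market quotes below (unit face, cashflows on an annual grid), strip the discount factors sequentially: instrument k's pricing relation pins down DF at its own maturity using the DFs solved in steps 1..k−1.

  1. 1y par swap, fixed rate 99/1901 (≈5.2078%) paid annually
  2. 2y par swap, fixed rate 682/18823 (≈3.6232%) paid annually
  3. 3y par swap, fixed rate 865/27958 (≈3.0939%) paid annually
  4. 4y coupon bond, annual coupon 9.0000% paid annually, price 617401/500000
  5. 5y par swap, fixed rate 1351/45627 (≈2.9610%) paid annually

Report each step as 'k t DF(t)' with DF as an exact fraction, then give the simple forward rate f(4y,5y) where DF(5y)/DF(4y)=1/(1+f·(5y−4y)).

step 1 [1y] swap r/1=99/1901: DF=(1 − 99/1901·(0))/(1+99/1901) = 1901/2000 ≈ 0.950500
step 2 [2y] swap r/1=682/18823: DF=(1 − 682/18823·(0.950500))/(1+682/18823) = 4659/5000 ≈ 0.931800
step 3 [3y] swap r/1=865/27958: DF=(1 − 865/27958·(0.950500+0.931800))/(1+865/27958) = 1827/2000 ≈ 0.913500
step 4 [4y] bond c/1=9/100: DF=(617401/500000 − 9/100·(0.950500+0.931800+0.913500))/(1+9/100) = 451/500 ≈ 0.902000
step 5 [5y] swap r/1=1351/45627: DF=(1 − 1351/45627·(0.950500+0.931800+0.913500+0.902000))/(1+1351/45627) = 8649/10000 ≈ 0.864900

1 1 1901/2000
2 2 4659/5000
3 3 1827/2000
4 4 451/500
5 5 8649/10000
f(4y,5y) = ((451/500)/(8649/10000) − 1)/(1) = 371/8649 ≈ 4.2895%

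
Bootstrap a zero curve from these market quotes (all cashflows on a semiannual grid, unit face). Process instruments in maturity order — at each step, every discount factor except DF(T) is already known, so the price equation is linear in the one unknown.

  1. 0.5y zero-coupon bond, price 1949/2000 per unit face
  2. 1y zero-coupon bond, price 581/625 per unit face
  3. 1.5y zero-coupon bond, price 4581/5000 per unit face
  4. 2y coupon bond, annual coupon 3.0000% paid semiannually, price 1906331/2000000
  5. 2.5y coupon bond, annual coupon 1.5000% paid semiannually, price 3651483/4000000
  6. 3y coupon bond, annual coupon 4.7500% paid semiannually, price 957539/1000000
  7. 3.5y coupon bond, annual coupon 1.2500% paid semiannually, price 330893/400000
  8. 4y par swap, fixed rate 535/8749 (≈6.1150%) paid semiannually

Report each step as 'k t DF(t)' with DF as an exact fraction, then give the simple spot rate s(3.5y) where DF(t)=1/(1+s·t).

step 1 [0.5y] zero: DF = P = 1949/2000 ≈ 0.974500
step 2 [1y] zero: DF = P = 581/625 ≈ 0.929600
step 3 [1.5y] zero: DF = P = 4581/5000 ≈ 0.916200
step 4 [2y] bond c/2=3/200: DF=(1906331/2000000 − 3/200·(0.974500+0.929600+0.916200))/(1+3/200) = 4487/5000 ≈ 0.897400
step 5 [2.5y] bond c/2=3/400: DF=(3651483/4000000 − 3/400·(0.974500+0.929600+0.916200+0.897400))/(1+3/400) = 549/625 ≈ 0.878400
step 6 [3y] bond c/2=19/800: DF=(957539/1000000 − 19/800·(0.974500+0.929600+0.916200+0.897400+0.878400))/(1+19/800) = 8287/10000 ≈ 0.828700
step 7 [3.5y] bond c/2=1/160: DF=(330893/400000 − 1/160·(0.974500+0.929600+0.916200+0.897400+0.878400+0.828700))/(1+1/160) = 1971/2500 ≈ 0.788400
step 8 [4y] swap r/2=535/17498: DF=(1 − 535/17498·(0.974500+0.929600+0.916200+0.897400+0.878400+0.828700+0.788400))/(1+535/17498) = 393/500 ≈ 0.786000

1 1/2 1949/2000
2 1 581/625
3 3/2 4581/5000
4 2 4487/5000
5 5/2 549/625
6 3 8287/10000
7 7/2 1971/2500
8 4 393/500
s(3.5y) = (1/(1971/2500) − 1)/(7/2) = 1058/13797 ≈ 7.6683%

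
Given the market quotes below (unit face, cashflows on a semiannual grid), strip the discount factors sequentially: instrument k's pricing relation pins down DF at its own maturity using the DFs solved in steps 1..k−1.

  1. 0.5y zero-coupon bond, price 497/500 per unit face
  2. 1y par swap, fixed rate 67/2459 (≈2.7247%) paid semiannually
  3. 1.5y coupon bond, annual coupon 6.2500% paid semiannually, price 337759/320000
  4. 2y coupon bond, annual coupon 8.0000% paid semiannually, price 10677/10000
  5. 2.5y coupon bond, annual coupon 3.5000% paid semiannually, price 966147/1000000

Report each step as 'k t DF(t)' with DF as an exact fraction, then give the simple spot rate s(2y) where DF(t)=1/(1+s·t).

step 1 [0.5y] zero: DF = P = 497/500 ≈ 0.994000
step 2 [1y] swap r/2=67/4918: DF=(1 − 67/4918·(0.994000))/(1+67/4918) = 2433/2500 ≈ 0.973200
step 3 [1.5y] bond c/2=1/32: DF=(337759/320000 − 1/32·(0.994000+0.973200))/(1+1/32) = 9639/10000 ≈ 0.963900
step 4 [2y] bond c/2=1/25: DF=(10677/10000 − 1/25·(0.994000+0.973200+0.963900))/(1+1/25) = 9139/10000 ≈ 0.913900
step 5 [2.5y] bond c/2=7/400: DF=(966147/1000000 − 7/400·(0.994000+0.973200+0.963900+0.913900))/(1+7/400) = 4417/5000 ≈ 0.883400

1 1/2 497/500
2 1 2433/2500
3 3/2 9639/10000
4 2 9139/10000
5 5/2 4417/5000
s(2y) = (1/(9139/10000) − 1)/(2) = 861/18278 ≈ 4.7106%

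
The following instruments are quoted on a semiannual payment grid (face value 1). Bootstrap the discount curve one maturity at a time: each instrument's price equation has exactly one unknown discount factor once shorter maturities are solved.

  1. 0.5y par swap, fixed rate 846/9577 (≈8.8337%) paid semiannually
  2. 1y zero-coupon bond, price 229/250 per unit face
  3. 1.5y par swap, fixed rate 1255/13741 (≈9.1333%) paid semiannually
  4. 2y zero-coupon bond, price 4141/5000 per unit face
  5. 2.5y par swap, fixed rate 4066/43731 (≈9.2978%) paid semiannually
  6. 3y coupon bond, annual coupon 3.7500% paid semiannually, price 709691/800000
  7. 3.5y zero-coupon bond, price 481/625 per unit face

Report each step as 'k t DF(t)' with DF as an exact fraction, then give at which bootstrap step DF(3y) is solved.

step 1 [0.5y] swap r/2=423/9577: DF=(1 − 423/9577·(0))/(1+423/9577) = 9577/10000 ≈ 0.957700
step 2 [1y] zero: DF = P = 229/250 ≈ 0.916000
step 3 [1.5y] swap r/2=1255/27482: DF=(1 − 1255/27482·(0.957700+0.916000))/(1+1255/27482) = 1749/2000 ≈ 0.874500
step 4 [2y] zero: DF = P = 4141/5000 ≈ 0.828200
step 5 [2.5y] swap r/2=2033/43731: DF=(1 − 2033/43731·(0.957700+0.916000+0.874500+0.828200))/(1+2033/43731) = 7967/10000 ≈ 0.796700
step 6 [3y] bond c/2=3/160: DF=(709691/800000 − 3/160·(0.957700+0.916000+0.874500+0.828200+0.796700))/(1+3/160) = 7903/10000 ≈ 0.790300
step 7 [3.5y] zero: DF = P = 481/625 ≈ 0.769600

1 1/2 9577/10000
2 1 229/250
3 3/2 1749/2000
4 2 4141/5000
5 5/2 7967/10000
6 3 7903/10000
7 7/2 481/625
DF(3y) is solved at step 6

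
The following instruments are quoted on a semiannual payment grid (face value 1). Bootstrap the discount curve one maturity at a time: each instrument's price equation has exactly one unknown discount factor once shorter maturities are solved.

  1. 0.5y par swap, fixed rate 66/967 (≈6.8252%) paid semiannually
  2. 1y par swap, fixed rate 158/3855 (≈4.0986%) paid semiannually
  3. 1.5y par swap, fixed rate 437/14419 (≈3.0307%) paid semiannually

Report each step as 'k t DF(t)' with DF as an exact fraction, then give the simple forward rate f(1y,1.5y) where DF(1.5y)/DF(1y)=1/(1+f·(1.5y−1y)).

step 1 [0.5y] swap r/2=33/967: DF=(1 − 33/967·(0))/(1+33/967) = 967/1000 ≈ 0.967000
step 2 [1y] swap r/2=79/3855: DF=(1 − 79/3855·(0.967000))/(1+79/3855) = 1921/2000 ≈ 0.960500
step 3 [1.5y] swap r/2=437/28838: DF=(1 − 437/28838·(0.967000+0.960500))/(1+437/28838) = 9563/10000 ≈ 0.956300

1 1/2 967/1000
2 1 1921/2000
3 3/2 9563/10000
f(1y,1.5y) = ((1921/2000)/(9563/10000) − 1)/(1/2) = 84/9563 ≈ 0.8784%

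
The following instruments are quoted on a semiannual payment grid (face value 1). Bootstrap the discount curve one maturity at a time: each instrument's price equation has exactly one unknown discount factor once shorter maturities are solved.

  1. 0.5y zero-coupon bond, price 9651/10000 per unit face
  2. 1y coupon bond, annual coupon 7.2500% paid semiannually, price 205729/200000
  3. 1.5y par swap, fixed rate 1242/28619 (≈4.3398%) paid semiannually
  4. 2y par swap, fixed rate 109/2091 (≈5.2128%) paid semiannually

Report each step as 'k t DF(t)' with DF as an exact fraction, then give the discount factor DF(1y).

1 1/2 9651/10000
2 1 9589/10000
3 3/2 9379/10000
4 2 9019/10000
DF(1y) = 9589/10000 ≈ 0.958900

step 1 [0.5y] zero: DF = P = 9651/10000 ≈ 0.965100
step 2 [1y] bond c/2=29/800: DF=(205729/200000 − 29/800·(0.965100))/(1+29/800) = 9589/10000 ≈ 0.958900
step 3 [1.5y] swap r/2=621/28619: DF=(1 − 621/28619·(0.965100+0.958900))/(1+621/28619) = 9379/10000 ≈ 0.937900
step 4 [2y] swap r/2=109/4182: DF=(1 − 109/4182·(0.965100+0.958900+0.937900))/(1+109/4182) = 9019/10000 ≈ 0.901900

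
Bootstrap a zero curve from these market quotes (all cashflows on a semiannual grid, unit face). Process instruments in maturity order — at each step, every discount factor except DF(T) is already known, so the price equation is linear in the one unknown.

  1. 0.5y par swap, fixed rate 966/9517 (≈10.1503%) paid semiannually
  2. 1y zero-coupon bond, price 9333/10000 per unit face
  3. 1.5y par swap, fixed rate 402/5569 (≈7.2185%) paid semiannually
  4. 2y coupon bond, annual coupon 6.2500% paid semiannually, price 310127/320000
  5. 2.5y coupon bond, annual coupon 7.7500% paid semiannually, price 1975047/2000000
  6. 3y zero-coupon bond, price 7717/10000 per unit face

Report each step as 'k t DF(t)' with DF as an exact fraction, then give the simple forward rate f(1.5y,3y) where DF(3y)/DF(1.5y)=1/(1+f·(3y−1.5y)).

1 1/2 9517/10000
2 1 9333/10000
3 3/2 1799/2000
4 2 4277/5000
5 5/2 8149/10000
6 3 7717/10000
f(1.5y,3y) = ((1799/2000)/(7717/10000) − 1)/(3/2) = 852/7717 ≈ 11.0406%

step 1 [0.5y] swap r/2=483/9517: DF=(1 − 483/9517·(0))/(1+483/9517) = 9517/10000 ≈ 0.951700
step 2 [1y] zero: DF = P = 9333/10000 ≈ 0.933300
step 3 [1.5y] swap r/2=201/5569: DF=(1 − 201/5569·(0.951700+0.933300))/(1+201/5569) = 1799/2000 ≈ 0.899500
step 4 [2y] bond c/2=1/32: DF=(310127/320000 − 1/32·(0.951700+0.933300+0.899500))/(1+1/32) = 4277/5000 ≈ 0.855400
step 5 [2.5y] bond c/2=31/800: DF=(1975047/2000000 − 31/800·(0.951700+0.933300+0.899500+0.855400))/(1+31/800) = 8149/10000 ≈ 0.814900
step 6 [3y] zero: DF = P = 7717/10000 ≈ 0.771700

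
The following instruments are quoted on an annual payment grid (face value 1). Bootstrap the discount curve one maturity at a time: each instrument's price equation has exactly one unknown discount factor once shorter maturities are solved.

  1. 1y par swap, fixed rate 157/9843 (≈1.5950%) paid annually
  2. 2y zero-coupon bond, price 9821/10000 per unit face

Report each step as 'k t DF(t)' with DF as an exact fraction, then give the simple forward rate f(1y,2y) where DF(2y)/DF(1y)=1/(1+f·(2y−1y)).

1 1 9843/10000
2 2 9821/10000
f(1y,2y) = ((9843/10000)/(9821/10000) − 1)/(1) = 22/9821 ≈ 0.2240%

step 1 [1y] swap r/1=157/9843: DF=(1 − 157/9843·(0))/(1+157/9843) = 9843/10000 ≈ 0.984300
step 2 [2y] zero: DF = P = 9821/10000 ≈ 0.982100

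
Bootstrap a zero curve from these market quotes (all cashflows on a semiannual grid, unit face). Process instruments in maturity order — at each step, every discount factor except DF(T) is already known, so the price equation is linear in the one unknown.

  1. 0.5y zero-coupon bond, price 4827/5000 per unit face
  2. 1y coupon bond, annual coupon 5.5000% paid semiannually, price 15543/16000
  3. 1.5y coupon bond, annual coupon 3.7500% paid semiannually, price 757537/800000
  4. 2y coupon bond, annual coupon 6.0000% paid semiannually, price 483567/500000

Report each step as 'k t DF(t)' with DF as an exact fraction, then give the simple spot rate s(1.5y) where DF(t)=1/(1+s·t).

step 1 [0.5y] zero: DF = P = 4827/5000 ≈ 0.965400
step 2 [1y] bond c/2=11/400: DF=(15543/16000 − 11/400·(0.965400))/(1+11/400) = 2299/2500 ≈ 0.919600
step 3 [1.5y] bond c/2=3/160: DF=(757537/800000 − 3/160·(0.965400+0.919600))/(1+3/160) = 2237/2500 ≈ 0.894800
step 4 [2y] bond c/2=3/100: DF=(483567/500000 − 3/100·(0.965400+0.919600+0.894800))/(1+3/100) = 429/500 ≈ 0.858000

1 1/2 4827/5000
2 1 2299/2500
3 3/2 2237/2500
4 2 429/500
s(1.5y) = (1/(2237/2500) − 1)/(3/2) = 526/6711 ≈ 7.8379%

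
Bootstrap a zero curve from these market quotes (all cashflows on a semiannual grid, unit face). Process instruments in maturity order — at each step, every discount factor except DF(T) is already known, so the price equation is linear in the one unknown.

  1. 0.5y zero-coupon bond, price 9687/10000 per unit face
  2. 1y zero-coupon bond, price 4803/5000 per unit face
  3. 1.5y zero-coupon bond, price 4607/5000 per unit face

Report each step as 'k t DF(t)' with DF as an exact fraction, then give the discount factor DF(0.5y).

step 1 [0.5y] zero: DF = P = 9687/10000 ≈ 0.968700
step 2 [1y] zero: DF = P = 4803/5000 ≈ 0.960600
step 3 [1.5y] zero: DF = P = 4607/5000 ≈ 0.921400

1 1/2 9687/10000
2 1 4803/5000
3 3/2 4607/5000
DF(0.5y) = 9687/10000 ≈ 0.968700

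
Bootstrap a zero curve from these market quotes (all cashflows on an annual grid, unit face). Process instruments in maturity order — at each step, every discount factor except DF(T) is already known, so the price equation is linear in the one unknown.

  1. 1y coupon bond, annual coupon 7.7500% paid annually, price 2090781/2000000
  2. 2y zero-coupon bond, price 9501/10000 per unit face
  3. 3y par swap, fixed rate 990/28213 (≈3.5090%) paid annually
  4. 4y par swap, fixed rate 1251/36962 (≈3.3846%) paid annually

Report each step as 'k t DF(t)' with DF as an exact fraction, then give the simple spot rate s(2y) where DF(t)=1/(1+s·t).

step 1 [1y] bond c/1=31/400: DF=(2090781/2000000 − 31/400·(0))/(1+31/400) = 4851/5000 ≈ 0.970200
step 2 [2y] zero: DF = P = 9501/10000 ≈ 0.950100
step 3 [3y] swap r/1=990/28213: DF=(1 − 990/28213·(0.970200+0.950100))/(1+990/28213) = 901/1000 ≈ 0.901000
step 4 [4y] swap r/1=1251/36962: DF=(1 − 1251/36962·(0.970200+0.950100+0.901000))/(1+1251/36962) = 8749/10000 ≈ 0.874900

1 1 4851/5000
2 2 9501/10000
3 3 901/1000
4 4 8749/10000
s(2y) = (1/(9501/10000) − 1)/(2) = 499/19002 ≈ 2.6260%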